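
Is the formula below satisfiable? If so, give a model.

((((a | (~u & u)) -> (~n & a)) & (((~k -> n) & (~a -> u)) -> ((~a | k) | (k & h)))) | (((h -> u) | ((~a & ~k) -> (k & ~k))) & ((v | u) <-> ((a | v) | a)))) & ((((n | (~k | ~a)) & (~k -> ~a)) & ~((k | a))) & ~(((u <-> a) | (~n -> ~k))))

Case k = True: the conjunct ~((k | a)) becomes ~((True | a)) = False.
Case k = False: the conjunct ~(((u <-> a) | (~n -> ~k))) becomes ~(((u <-> a) | True)) = False.
Both cases fail — unsatisfiable.

No satisfying assignment exists.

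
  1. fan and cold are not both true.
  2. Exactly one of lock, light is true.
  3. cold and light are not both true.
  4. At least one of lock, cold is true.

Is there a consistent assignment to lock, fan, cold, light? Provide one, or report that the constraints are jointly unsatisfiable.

lock = True, fan = False, cold = False, light = False

  (1) fan=F, cold=F — not both ✓
  (2) {lock, light}: 1 true — exactly one ✓
  (3) cold=F, light=F — not both ✓
  (4) {lock, cold}: 1 true — at least one ✓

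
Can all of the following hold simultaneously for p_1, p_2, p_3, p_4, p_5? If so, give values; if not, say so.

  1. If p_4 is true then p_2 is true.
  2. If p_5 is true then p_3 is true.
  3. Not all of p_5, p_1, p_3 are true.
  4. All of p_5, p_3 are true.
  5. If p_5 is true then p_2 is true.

p_1 = False, p_2 = True, p_3 = True, p_4 = False, p_5 = True

  (1) p_4=F ⇒ p_2: vacuous ✓
  (2) p_5=T ⇒ p_3: T ✓
  (3) {p_5, p_1, p_3}: 2/3 true — not all ✓
  (4) {p_5, p_3}: all 2 true ✓
  (5) p_5=T ⇒ p_2: T ✓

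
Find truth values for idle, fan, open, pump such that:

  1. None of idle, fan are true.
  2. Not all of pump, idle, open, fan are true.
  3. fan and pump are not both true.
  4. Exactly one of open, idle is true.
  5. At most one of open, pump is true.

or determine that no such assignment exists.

idle: False, fan: False, open: True, pump: False

  (1) {idle, fan}: 0 true — none ✓
  (2) {pump, idle, open, fan}: 1/4 true — not all ✓
  (3) fan=F, pump=F — not both ✓
  (4) {open, idle}: 1 true — exactly one ✓
  (5) {open, pump}: 1 true — at most one ✓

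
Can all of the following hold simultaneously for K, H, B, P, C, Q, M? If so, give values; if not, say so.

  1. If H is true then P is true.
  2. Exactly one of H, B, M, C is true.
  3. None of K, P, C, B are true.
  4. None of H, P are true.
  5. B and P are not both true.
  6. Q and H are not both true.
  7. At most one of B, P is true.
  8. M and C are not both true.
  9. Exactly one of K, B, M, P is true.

K: False, H: False, B: False, P: False, C: False, Q: True, M: True

  (1) H=F ⇒ P: vacuous ✓
  (2) {H, B, M, C}: 1 true — exactly one ✓
  (3) {K, P, C, B}: 0 true — none ✓
  (4) {H, P}: 0 true — none ✓
  (5) B=F, P=F — not both ✓
  (6) Q=T, H=F — not both ✓
  (7) {B, P}: 0 true — at most one ✓
  (8) M=T, C=F — not both ✓
  (9) {K, B, M, P}: 1 true — exactly one ✓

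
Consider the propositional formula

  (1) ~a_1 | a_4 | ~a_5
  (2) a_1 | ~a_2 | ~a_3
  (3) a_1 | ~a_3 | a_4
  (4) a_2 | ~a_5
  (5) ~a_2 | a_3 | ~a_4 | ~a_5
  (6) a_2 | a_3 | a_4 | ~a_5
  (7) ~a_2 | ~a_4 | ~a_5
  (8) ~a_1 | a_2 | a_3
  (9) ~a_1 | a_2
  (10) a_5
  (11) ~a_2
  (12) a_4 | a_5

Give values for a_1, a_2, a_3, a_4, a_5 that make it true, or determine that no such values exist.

No satisfying assignment exists.

Case a_2 = True:
  Clause (~a_2) is falsified — contradiction.
Case a_2 = False:
  (a_2 | ~a_5) forces a_5 = False.
  Clause (a_5) is falsified — contradiction.
Both cases fail, so the formula is unsatisfiable.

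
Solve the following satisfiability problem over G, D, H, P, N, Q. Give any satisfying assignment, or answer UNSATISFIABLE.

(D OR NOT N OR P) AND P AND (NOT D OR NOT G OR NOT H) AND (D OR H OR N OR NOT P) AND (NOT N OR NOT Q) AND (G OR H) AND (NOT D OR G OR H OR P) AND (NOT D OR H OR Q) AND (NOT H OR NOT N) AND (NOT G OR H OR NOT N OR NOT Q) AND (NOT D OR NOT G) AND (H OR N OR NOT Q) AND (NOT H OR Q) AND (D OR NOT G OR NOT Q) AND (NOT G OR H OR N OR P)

Unit clause (P) forces P = True.
Set G = True.
  then (NOT D OR NOT G) forces D = False.
  then (D OR NOT G OR NOT Q) forces Q = False.
  then (NOT H OR Q) forces H = False.
  then (D OR H OR N OR NOT P) forces N = True.
All clauses satisfied.

G=T, D=F, H=F, P=T, N=T, Q=F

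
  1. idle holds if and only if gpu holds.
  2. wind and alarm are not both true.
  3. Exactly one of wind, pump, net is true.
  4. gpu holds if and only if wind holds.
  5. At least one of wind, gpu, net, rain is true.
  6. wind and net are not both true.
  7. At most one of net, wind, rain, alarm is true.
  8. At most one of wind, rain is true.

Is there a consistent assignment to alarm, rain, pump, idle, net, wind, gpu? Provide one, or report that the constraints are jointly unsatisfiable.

alarm = False, rain = False, pump = False, idle = True, net = False, wind = True, gpu = True

  (1) idle=T, gpu=T — same ✓
  (2) wind=T, alarm=F — not both ✓
  (3) {wind, pump, net}: 1 true — exactly one ✓
  (4) gpu=T, wind=T — same ✓
  (5) {wind, gpu, net, rain}: 2 true — at least one ✓
  (6) wind=T, net=F — not both ✓
  (7) {net, wind, rain, alarm}: 1 true — at most one ✓
  (8) {wind, rain}: 1 true — at most one ✓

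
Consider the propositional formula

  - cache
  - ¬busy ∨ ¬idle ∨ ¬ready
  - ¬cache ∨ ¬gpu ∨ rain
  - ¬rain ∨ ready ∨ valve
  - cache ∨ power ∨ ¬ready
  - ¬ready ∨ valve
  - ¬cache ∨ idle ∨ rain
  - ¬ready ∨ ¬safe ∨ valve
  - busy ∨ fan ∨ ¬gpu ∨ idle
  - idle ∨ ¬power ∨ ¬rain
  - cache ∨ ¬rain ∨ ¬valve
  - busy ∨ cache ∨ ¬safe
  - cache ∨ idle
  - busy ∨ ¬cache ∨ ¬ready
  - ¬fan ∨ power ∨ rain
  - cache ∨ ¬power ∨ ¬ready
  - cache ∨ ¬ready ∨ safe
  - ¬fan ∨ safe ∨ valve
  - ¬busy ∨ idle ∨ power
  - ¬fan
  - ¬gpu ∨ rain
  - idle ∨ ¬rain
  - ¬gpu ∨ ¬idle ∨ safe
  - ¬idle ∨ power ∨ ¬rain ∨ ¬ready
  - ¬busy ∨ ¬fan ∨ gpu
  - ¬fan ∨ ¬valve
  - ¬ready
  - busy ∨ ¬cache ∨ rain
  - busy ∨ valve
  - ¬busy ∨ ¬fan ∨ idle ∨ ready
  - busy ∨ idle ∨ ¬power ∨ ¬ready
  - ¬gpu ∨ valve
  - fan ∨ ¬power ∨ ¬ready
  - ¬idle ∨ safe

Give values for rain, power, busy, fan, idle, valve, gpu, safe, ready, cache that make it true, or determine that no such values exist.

rain = True; power = True; busy = True; fan = False; idle = True; valve = True; gpu = True; safe = True; ready = False; cache = True

Unit clause (cache) forces cache = True.
Unit clause (¬fan) forces fan = False.
Unit clause (¬ready) forces ready = False.
Set rain = True.
  then (¬rain ∨ ready ∨ valve) forces valve = True.
  then (idle ∨ ¬rain) forces idle = True.
  then (¬idle ∨ safe) forces safe = True.
Set power = True.
Set busy = True.
Set gpu = True.
All clauses satisfied.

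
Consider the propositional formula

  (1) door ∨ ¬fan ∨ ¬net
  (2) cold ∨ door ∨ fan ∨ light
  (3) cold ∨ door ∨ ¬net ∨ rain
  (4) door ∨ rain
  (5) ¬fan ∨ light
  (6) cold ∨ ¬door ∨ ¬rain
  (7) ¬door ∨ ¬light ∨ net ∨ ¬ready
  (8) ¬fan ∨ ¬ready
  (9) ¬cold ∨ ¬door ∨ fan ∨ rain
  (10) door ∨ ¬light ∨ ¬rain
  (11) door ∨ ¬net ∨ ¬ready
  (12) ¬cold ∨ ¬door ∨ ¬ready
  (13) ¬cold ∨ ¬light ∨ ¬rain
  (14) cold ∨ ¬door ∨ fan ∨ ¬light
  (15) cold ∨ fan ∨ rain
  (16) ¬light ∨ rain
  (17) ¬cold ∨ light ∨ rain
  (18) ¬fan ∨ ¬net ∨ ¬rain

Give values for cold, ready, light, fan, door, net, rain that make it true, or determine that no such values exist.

Set cold = True.
Set ready = True.
  then (¬fan ∨ ¬ready) forces fan = False.
  then (¬cold ∨ ¬door ∨ ¬ready) forces door = False.
  then (door ∨ rain) forces rain = True.
  then (door ∨ ¬light ∨ ¬rain) forces light = False.
  then (door ∨ ¬net ∨ ¬ready) forces net = False.
All clauses satisfied.

cold=T, ready=T, light=F, fan=F, door=F, net=F, rain=T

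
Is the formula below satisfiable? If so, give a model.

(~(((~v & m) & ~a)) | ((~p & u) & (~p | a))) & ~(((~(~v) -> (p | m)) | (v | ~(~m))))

UNSATISFIABLE

The conjunct ~(((~(~v) -> (p | m)) | (v | ~(~m)))) is unsatisfiable on its own:
  m=F, p=F, v=F: evaluates to False.
  m=F, p=F, v=T: evaluates to False.
  m=F, p=T, v=F: evaluates to False.
  m=F, p=T, v=T: evaluates to False.
  m=T, p=F, v=F: evaluates to False.
  m=T, p=F, v=T: evaluates to False.
  m=T, p=T, v=F: evaluates to False.
  m=T, p=T, v=T: evaluates to False.
So the whole conjunction is unsatisfiable.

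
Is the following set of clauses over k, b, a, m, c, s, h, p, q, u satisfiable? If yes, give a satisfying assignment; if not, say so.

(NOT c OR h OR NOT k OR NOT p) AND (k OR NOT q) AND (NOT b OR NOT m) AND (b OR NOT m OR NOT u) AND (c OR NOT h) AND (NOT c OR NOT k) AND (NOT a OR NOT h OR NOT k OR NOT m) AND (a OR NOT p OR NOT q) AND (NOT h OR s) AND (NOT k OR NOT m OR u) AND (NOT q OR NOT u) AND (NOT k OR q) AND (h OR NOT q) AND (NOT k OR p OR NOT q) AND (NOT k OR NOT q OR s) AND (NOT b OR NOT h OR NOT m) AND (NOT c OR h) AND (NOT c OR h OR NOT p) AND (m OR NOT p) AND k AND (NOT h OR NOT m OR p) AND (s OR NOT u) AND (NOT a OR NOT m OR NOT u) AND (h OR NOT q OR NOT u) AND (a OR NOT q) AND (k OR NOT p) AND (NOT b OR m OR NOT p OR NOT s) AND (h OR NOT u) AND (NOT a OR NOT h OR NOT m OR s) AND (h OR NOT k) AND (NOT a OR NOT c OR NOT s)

The formula is unsatisfiable.

Case k = True:
  (NOT c OR NOT k) forces c = False.
  (c OR NOT h) forces h = False.
  Clause (h OR NOT k) is falsified — contradiction.
Case k = False:
  Clause (k) is falsified — contradiction.
Both cases fail, so the formula is unsatisfiable.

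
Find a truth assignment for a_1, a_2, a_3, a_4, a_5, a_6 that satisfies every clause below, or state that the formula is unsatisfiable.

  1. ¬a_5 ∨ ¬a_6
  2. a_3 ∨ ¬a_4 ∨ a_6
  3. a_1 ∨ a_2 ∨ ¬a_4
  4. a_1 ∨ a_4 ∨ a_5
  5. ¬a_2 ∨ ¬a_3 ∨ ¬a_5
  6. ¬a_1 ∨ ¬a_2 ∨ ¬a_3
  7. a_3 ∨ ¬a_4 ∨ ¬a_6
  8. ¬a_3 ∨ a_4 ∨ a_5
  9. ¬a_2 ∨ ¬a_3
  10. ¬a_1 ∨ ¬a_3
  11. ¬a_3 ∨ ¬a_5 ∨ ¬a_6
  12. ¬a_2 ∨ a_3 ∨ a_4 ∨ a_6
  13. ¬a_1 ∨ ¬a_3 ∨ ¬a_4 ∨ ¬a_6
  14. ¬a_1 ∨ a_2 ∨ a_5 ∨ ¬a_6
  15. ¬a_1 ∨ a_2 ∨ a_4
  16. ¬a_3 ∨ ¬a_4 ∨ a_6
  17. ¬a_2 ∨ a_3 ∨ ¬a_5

a_1: False, a_2: False, a_3: False, a_4: False, a_5: True, a_6: False

Set a_1 = False.
Set a_2 = False.
  then (a_1 ∨ a_2 ∨ ¬a_4) forces a_4 = False.
  then (a_1 ∨ a_4 ∨ a_5) forces a_5 = True.
  then (¬a_5 ∨ ¬a_6) forces a_6 = False.
Set a_3 = False.
All clauses satisfied.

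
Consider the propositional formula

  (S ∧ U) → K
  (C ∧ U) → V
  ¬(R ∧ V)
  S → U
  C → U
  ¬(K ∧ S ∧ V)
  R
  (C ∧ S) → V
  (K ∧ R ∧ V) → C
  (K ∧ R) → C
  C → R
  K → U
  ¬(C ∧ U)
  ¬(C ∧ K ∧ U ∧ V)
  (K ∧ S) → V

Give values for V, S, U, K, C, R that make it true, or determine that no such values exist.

V = False, S = False, U = True, K = False, C = False, R = True

Unit clause (R) forces R = True.
In (¬R ∨ ¬V) only ¬V is left, so V = False.
Try S = True:
  (¬C ∨ ¬S ∨ V) forces C = False.
  (¬K ∨ ¬S ∨ V) forces K = False.
  (¬S ∨ U) forces U = True.
  clause (K ∨ ¬S ∨ ¬U) is falsified — backtrack.
So S = False.
Set U = True.
  then (¬C ∨ ¬U ∨ V) forces C = False.
  then (C ∨ ¬K ∨ ¬R) forces K = False.
All clauses satisfied.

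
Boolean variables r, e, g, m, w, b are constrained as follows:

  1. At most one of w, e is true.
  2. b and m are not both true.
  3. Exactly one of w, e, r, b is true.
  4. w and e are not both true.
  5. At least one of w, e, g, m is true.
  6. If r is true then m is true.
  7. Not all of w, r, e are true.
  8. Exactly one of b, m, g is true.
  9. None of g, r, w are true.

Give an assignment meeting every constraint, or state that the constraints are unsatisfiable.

r = False, e = True, g = False, m = True, w = False, b = False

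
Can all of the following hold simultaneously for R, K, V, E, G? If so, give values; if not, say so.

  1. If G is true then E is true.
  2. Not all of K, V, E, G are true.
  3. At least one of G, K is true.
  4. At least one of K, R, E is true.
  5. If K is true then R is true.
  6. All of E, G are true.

R = True, K = True, V = False, E = True, G = True

  (1) G=T ⇒ E: T ✓
  (2) {K, V, E, G}: 3/4 true — not all ✓
  (3) {G, K}: 2 true — at least one ✓
  (4) {K, R, E}: 3 true — at least one ✓
  (5) K=T ⇒ R: T ✓
  (6) {E, G}: all 2 true ✓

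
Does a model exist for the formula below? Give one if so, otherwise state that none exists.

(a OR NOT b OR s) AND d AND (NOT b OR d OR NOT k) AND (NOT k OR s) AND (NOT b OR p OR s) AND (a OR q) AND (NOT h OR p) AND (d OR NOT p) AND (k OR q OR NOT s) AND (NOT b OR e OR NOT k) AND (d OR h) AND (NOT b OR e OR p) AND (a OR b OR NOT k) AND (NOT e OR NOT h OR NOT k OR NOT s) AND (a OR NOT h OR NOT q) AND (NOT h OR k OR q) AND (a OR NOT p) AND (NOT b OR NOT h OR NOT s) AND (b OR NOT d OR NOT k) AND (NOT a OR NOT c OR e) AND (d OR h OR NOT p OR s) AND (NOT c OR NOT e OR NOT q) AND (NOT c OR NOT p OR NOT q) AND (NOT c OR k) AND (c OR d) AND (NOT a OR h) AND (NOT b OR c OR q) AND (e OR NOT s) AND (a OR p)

Unit clause (d) forces d = True.
Set k = False.
  then (NOT c OR k) forces c = False.
Try q = False:
  (a OR q) forces a = True.
  (k OR q OR NOT s) forces s = False.
  (NOT h OR k OR q) forces h = False.
  clause (NOT a OR h) is falsified — backtrack.
So q = True.
Set b = False.
Set h = True.
  then (NOT h OR p) forces p = True.
  then (a OR NOT h OR NOT q) forces a = True.
Set s = False.
Set e = False.
All clauses satisfied.

k = False; q = True; b = False; h = True; s = False; e = False; c = False; d = True; p = True; a = True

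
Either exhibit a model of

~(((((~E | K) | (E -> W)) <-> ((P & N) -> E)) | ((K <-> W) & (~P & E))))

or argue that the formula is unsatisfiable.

P = True, N = False, K = False, W = False, E = True

  ~(((((~E | K) | (E -> W)) <-> ((P & N) -> E)) | ((K <-> W) & (~P & E)))) = True
    (((~E | K) | (E -> W)) <-> ((P & N) -> E)) | ((K <-> W) & (~P & E)) = False
      ((~E | K) | (E -> W)) <-> ((P & N) -> E) = False
        (~E | K) | (E -> W) = False
          ~E | K = False
            ~E = False
          E -> W = False
        (P & N) -> E = True
          P & N = False
      (K <-> W) & (~P & E) = False
        K <-> W = True
        ~P & E = False
          ~P = False
The formula evaluates to True.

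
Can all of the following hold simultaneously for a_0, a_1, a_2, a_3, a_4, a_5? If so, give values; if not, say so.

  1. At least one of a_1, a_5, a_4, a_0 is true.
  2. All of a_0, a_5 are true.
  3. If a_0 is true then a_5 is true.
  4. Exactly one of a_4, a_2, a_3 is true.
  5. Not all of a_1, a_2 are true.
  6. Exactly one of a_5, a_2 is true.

a_0=T, a_1=T, a_2=F, a_3=T, a_4=F, a_5=T

  (1) {a_1, a_5, a_4, a_0}: 3 true — at least one ✓
  (2) {a_0, a_5}: all 2 true ✓
  (3) a_0=T ⇒ a_5: T ✓
  (4) {a_4, a_2, a_3}: 1 true — exactly one ✓
  (5) {a_1, a_2}: 1/2 true — not all ✓
  (6) {a_5, a_2}: 1 true — exactly one ✓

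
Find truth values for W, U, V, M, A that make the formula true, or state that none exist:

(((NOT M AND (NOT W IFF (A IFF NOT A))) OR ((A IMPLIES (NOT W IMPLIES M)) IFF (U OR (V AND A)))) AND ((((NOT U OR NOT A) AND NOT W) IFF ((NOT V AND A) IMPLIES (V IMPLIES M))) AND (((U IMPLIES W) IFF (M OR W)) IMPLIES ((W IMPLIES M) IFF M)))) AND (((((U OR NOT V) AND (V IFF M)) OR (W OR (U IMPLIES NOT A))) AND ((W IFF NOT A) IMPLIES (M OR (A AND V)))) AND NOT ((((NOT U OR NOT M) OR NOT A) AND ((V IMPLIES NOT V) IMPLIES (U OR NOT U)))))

No satisfying assignment exists.

Case U = True: the formula simplifies to (((NOT M AND (NOT W IFF (A IFF NOT A))) OR (A IMPLIES (NOT W IMPLIES M))) AND (((NOT A AND NOT W) IFF ((NOT V AND A) IMPLIES (V IMPLIES M))) AND ((W IFF (M OR W)) IMPLIES ((W IMPLIES M) IFF M)))) AND ((((V IFF M) OR (W OR NOT A)) AND ((W IFF NOT A) IMPLIES (M OR (A AND V)))) AND NOT ((NOT M OR NOT A))).
  M = True: simplifies to (NOT A AND NOT W) AND ((V OR (W OR NOT A)) AND NOT (NOT A)).
    A = True: the conjunct NOT A is False.
    A = False: the conjunct NOT (NOT A) becomes NOT (NOT False) = False.
  M = False: the conjunct NOT ((NOT M OR NOT A)) becomes NOT ((True OR NOT A)) = False.
Case U = False: the conjunct NOT ((((NOT U OR NOT M) OR NOT A) AND ((V IMPLIES NOT V) IMPLIES (U OR NOT U)))) becomes NOT ((True AND True)) = False.
Both cases fail — unsatisfiable.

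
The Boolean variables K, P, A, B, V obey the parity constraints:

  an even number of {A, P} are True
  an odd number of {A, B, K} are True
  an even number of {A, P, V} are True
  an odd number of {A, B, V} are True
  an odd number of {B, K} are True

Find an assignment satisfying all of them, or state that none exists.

K = False; P = False; A = False; B = True; V = False

{A, P}: 0 true → even ✓
{A, B, K}: 1 true → odd ✓
{A, P, V}: 0 true → even ✓
{A, B, V}: 1 true → odd ✓
{B, K}: 1 true → odd ✓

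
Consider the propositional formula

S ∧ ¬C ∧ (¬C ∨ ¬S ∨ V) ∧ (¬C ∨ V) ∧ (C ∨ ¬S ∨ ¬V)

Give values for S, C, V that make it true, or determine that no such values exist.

S=T, C=F, V=F

Unit clause (S) forces S = True.
Unit clause (¬C) forces C = False.
In (C ∨ ¬S ∨ ¬V) only ¬V is left, so V = False.
Check each clause:
  (S): S holds.
  (¬C): ¬C holds.
  (¬C ∨ ¬S ∨ V): ¬C holds.
  (¬C ∨ V): ¬C holds.
  (C ∨ ¬S ∨ ¬V): ¬V holds.
All clauses satisfied.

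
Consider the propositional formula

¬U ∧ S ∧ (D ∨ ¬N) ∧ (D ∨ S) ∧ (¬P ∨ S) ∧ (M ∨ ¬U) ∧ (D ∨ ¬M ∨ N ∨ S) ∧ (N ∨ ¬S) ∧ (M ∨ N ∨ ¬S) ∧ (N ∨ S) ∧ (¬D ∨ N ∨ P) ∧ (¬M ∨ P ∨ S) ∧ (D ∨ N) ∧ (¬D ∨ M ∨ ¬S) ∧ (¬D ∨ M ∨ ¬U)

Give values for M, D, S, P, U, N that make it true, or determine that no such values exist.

M=T, D=T, S=T, P=T, U=F, N=T

Unit clause (¬U) forces U = False.
Unit clause (S) forces S = True.
In (N ∨ ¬S) only N is left, so N = True.
In (D ∨ ¬N) only D is left, so D = True.
In (¬D ∨ M ∨ ¬S) only M is left, so M = True.
Set P = True.
All clauses satisfied.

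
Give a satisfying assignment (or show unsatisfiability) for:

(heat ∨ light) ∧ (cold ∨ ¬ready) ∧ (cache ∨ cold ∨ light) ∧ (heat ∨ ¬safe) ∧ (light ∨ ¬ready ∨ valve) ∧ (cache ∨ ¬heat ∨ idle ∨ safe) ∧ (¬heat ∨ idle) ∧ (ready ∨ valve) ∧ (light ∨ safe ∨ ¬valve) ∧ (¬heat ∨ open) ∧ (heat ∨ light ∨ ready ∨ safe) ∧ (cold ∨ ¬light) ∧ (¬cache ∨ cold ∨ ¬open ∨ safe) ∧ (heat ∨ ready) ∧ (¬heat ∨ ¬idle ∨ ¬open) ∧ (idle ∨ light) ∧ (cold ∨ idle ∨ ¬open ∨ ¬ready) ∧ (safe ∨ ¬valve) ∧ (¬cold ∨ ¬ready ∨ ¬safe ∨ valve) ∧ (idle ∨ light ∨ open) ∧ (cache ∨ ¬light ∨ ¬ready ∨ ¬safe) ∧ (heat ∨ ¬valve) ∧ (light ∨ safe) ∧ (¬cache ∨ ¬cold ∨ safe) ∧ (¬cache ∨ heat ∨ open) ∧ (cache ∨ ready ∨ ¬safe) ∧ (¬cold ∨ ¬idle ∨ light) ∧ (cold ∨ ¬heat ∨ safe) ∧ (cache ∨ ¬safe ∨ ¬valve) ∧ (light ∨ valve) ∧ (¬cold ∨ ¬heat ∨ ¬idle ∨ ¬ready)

Try ready = False:
  (ready ∨ valve) forces valve = True.
  (heat ∨ ready) forces heat = True.
  (¬heat ∨ idle) forces idle = True.
  (¬heat ∨ open) forces open = True.
  clause (¬heat ∨ ¬idle ∨ ¬open) is falsified — backtrack.
So ready = True.
  then (cold ∨ ¬ready) forces cold = True.
Set idle = True.
  then (¬cold ∨ ¬idle ∨ light) forces light = True.
  then (¬cold ∨ ¬heat ∨ ¬idle ∨ ¬ready) forces heat = False.
  then (heat ∨ ¬safe) forces safe = False.
  then (safe ∨ ¬valve) forces valve = False.
  then (¬cache ∨ ¬cold ∨ safe) forces cache = False.
Set open = True.
All clauses satisfied.

ready=T, idle=T, heat=F, cold=T, safe=F, cache=F, valve=F, light=T, open=T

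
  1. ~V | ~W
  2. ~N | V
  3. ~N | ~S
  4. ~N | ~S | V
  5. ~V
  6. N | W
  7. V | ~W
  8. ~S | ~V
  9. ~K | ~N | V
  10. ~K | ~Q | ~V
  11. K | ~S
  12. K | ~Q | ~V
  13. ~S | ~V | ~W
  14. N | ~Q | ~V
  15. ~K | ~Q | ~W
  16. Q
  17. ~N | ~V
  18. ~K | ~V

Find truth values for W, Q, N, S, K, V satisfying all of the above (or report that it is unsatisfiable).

Case V = True:
  Clause (~V) is falsified — contradiction.
Case V = False:
  (~N | V) forces N = False.
  (N | W) forces W = True.
  Clause (V | ~W) is falsified — contradiction.
Both cases fail, so the formula is unsatisfiable.

Unsatisfiable — no assignment works.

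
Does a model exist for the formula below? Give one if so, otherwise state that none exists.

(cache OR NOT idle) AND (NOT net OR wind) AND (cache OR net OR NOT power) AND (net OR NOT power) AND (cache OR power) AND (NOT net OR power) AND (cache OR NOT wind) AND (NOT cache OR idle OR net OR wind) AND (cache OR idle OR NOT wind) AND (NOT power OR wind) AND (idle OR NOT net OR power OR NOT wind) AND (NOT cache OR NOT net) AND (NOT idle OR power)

idle=F, power=F, wind=T, net=F, cache=T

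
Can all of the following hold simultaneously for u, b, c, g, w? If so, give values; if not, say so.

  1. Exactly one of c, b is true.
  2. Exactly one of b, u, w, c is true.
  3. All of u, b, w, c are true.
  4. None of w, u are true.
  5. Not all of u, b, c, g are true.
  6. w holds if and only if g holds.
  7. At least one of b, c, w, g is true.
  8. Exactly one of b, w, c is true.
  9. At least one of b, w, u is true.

The formula is unsatisfiable.

Case u = True:
  Constraint (4) is violated (u=T) — contradiction.
Case u = False:
  Constraint (3) is violated (u=F) — contradiction.
Both cases fail — unsatisfiable.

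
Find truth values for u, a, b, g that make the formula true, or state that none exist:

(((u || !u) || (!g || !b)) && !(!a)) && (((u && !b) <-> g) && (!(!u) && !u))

UNSATISFIABLE

Case u = True: the conjunct !u is False.
Case u = False: the conjunct !(!u) becomes !(!False) = False.
Both cases fail — unsatisfiable.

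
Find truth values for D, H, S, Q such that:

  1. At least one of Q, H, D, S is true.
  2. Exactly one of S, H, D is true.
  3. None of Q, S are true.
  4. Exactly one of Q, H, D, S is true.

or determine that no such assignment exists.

D: False, H: True, S: False, Q: False

  (1) {Q, H, D, S}: 1 true — at least one ✓
  (2) {S, H, D}: 1 true — exactly one ✓
  (3) {Q, S}: 0 true — none ✓
  (4) {Q, H, D, S}: 1 true — exactly one ✓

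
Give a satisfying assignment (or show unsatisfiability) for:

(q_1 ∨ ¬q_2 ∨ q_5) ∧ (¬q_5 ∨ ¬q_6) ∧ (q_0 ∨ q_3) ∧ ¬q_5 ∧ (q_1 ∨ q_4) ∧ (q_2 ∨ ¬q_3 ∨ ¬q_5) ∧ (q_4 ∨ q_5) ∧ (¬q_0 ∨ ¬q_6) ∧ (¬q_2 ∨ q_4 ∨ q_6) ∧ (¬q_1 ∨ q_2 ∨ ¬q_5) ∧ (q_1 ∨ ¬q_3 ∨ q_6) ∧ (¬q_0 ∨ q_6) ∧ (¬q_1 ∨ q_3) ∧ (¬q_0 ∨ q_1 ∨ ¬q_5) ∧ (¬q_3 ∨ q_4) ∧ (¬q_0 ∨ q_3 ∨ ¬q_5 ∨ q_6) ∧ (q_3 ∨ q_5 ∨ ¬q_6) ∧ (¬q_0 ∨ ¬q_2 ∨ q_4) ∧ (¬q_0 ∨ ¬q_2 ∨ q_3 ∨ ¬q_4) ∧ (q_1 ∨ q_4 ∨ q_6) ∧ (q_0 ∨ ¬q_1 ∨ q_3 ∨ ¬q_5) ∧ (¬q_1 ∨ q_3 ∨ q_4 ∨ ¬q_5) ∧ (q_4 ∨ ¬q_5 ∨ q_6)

Unit clause (¬q_5) forces q_5 = False.
In (q_4 ∨ q_5) only q_4 is left, so q_4 = True.
Try q_0 = True:
  (¬q_0 ∨ ¬q_6) forces q_6 = False.
  clause (¬q_0 ∨ q_6) is falsified — backtrack.
So q_0 = False.
  then (q_0 ∨ q_3) forces q_3 = True.
Set q_1 = True.
Set q_2 = True.
Set q_6 = False.
All clauses satisfied.

q_0=F, q_1=T, q_2=T, q_3=T, q_4=T, q_5=F, q_6=F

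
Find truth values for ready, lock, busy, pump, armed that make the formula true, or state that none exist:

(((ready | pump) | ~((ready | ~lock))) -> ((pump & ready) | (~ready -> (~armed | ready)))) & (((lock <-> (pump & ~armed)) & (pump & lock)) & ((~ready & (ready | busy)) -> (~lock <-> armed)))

ready=T, lock=T, busy=T, pump=T, armed=F

  ((ready | pump) | ~((ready | ~lock))) -> ((pump & ready) | (~ready -> (~armed | ready))) = True
    (ready | pump) | ~((ready | ~lock)) = True
      ready | pump = True
      ~((ready | ~lock)) = False
        ready | ~lock = True
          ~lock = False
    (pump & ready) | (~ready -> (~armed | ready)) = True
      pump & ready = True
      ~ready -> (~armed | ready) = True
        ~ready = False
        ~armed | ready = True
          ~armed = True
  ((lock <-> (pump & ~armed)) & (pump & lock)) & ((~ready & (ready | busy)) -> (~lock <-> armed)) = True
    (lock <-> (pump & ~armed)) & (pump & lock) = True
      lock <-> (pump & ~armed) = True
        pump & ~armed = True
          ~armed = True
      pump & lock = True
    (~ready & (ready | busy)) -> (~lock <-> armed) = True
      ~ready & (ready | busy) = False
        ~ready = False
        ready | busy = True
      ~lock <-> armed = True
        ~lock = False
Both conjuncts True, so the formula holds.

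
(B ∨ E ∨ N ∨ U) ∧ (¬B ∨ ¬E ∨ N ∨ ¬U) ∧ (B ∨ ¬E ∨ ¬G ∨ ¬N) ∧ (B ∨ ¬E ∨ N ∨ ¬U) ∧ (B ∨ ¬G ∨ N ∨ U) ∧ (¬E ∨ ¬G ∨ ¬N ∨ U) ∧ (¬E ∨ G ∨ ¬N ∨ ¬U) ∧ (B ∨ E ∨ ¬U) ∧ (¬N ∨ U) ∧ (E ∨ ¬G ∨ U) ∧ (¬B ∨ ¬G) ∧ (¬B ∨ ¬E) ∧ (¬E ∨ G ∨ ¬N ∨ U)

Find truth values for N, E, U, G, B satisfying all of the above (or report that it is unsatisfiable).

Set N = False.
Set E = False.
Set U = True.
  then (B ∨ E ∨ ¬U) forces B = True.
  then (¬B ∨ ¬G) forces G = False.
All clauses satisfied.

N: False, E: False, U: True, G: False, B: True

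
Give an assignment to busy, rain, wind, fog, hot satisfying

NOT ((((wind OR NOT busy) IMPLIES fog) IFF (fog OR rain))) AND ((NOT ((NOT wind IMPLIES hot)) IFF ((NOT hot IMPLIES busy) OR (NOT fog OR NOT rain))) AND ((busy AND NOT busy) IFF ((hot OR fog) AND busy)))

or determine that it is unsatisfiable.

busy = False, rain = True, wind = False, fog = False, hot = False

  NOT ((((wind OR NOT busy) IMPLIES fog) IFF (fog OR rain))) = True
    ((wind OR NOT busy) IMPLIES fog) IFF (fog OR rain) = False
      (wind OR NOT busy) IMPLIES fog = False
        wind OR NOT busy = True
          NOT busy = True
      fog OR rain = True
  (NOT ((NOT wind IMPLIES hot)) IFF ((NOT hot IMPLIES busy) OR (NOT fog OR NOT rain))) AND ((busy AND NOT busy) IFF ((hot OR fog) AND busy)) = True
    NOT ((NOT wind IMPLIES hot)) IFF ((NOT hot IMPLIES busy) OR (NOT fog OR NOT rain)) = True
      NOT ((NOT wind IMPLIES hot)) = True
        NOT wind IMPLIES hot = False
          NOT wind = True
      (NOT hot IMPLIES busy) OR (NOT fog OR NOT rain) = True
        NOT hot IMPLIES busy = False
          NOT hot = True
        NOT fog OR NOT rain = True
          NOT fog = True
          NOT rain = False
    (busy AND NOT busy) IFF ((hot OR fog) AND busy) = True
      busy AND NOT busy = False
        NOT busy = True
      (hot OR fog) AND busy = False
        hot OR fog = False
Both conjuncts True, so the formula holds.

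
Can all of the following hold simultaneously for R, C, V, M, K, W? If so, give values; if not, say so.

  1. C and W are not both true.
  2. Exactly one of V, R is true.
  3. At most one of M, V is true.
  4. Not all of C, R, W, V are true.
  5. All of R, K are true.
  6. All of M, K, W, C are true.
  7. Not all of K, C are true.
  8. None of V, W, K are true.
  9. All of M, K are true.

Unsatisfiable

Case K = True:
  Constraint (8) is violated (K=T) — contradiction.
Case K = False:
  Constraint (5) is violated (K=F) — contradiction.
Both cases fail — unsatisfiable.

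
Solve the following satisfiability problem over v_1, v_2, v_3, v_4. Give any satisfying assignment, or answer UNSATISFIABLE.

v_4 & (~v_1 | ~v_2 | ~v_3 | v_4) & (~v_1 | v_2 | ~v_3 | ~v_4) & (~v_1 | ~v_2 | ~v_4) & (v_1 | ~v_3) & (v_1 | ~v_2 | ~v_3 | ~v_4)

Unit clause (v_4) forces v_4 = True.
Set v_1 = True.
  then (~v_1 | ~v_2 | ~v_4) forces v_2 = False.
  then (~v_1 | v_2 | ~v_3 | ~v_4) forces v_3 = False.
Check each clause:
  (v_4): v_4 holds.
  (~v_1 | ~v_2 | ~v_3 | v_4): ~v_2 holds.
  (~v_1 | v_2 | ~v_3 | ~v_4): ~v_3 holds.
  (~v_1 | ~v_2 | ~v_4): ~v_2 holds.
  (v_1 | ~v_3): v_1 holds.
  (v_1 | ~v_2 | ~v_3 | ~v_4): v_1 holds.
All clauses satisfied.

v_1: True, v_2: False, v_3: False, v_4: True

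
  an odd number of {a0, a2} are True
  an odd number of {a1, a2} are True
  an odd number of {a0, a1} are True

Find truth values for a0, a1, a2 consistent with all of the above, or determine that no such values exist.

The formula is unsatisfiable.

Adding constraints 1, 2, 3 mod 2: every variable appears an even number of times on the left, so the left side is 0.
But the right sides sum to 1 (mod 2). 0 ≠ 1 — the system is inconsistent.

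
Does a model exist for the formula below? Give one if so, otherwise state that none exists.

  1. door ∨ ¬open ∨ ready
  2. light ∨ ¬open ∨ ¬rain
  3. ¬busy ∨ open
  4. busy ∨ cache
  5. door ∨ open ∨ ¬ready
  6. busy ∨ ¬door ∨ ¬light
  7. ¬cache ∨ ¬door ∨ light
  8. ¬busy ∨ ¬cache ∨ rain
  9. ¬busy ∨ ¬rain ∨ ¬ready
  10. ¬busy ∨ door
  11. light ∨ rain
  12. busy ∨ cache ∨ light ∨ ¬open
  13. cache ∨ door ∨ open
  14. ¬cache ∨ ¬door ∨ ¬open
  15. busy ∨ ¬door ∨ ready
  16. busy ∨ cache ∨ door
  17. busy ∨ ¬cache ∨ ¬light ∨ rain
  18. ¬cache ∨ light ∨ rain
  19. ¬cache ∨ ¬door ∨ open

Set rain = True.
Set ready = False.
Set light = True.
Set door = True.
  then (busy ∨ ¬door ∨ ¬light) forces busy = True.
  then (¬busy ∨ open) forces open = True.
  then (¬cache ∨ ¬door ∨ ¬open) forces cache = False.
All clauses satisfied.

rain=T, ready=F, light=T, door=T, busy=T, open=T, cache=F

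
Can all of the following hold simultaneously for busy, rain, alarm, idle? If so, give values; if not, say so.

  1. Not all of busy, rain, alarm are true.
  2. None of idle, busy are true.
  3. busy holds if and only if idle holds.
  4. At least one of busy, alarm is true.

busy=F, rain=T, alarm=T, idle=F

  (1) {busy, rain, alarm}: 2/3 true — not all ✓
  (2) {idle, busy}: 0 true — none ✓
  (3) busy=F, idle=F — same ✓
  (4) {busy, alarm}: 1 true — at least one ✓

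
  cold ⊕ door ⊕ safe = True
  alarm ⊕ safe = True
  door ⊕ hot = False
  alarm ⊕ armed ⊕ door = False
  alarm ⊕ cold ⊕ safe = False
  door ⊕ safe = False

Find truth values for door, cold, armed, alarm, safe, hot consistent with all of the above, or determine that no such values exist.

door=F, cold=T, armed=T, alarm=T, safe=F, hot=F

cold ⊕ door ⊕ safe = T ⊕ F ⊕ F = True ✓
alarm ⊕ safe = T ⊕ F = True ✓
door ⊕ hot = F ⊕ F = False ✓
alarm ⊕ armed ⊕ door = T ⊕ T ⊕ F = False ✓
alarm ⊕ cold ⊕ safe = T ⊕ T ⊕ F = False ✓
door ⊕ safe = F ⊕ F = False ✓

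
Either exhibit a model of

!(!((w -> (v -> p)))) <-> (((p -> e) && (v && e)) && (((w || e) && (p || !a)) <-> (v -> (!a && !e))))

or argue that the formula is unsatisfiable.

a: True; e: False; p: False; w: True; v: True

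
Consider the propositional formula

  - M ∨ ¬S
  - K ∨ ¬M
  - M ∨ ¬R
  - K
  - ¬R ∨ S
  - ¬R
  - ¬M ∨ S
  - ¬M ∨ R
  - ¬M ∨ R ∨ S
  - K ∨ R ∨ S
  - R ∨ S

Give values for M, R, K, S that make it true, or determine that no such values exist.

No satisfying assignment exists.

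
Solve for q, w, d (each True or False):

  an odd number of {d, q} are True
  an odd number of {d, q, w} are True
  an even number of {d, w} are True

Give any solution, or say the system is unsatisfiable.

q: True, w: False, d: False

{d, q}: 1 true → odd ✓
{d, q, w}: 1 true → odd ✓
{d, w}: 0 true → even ✓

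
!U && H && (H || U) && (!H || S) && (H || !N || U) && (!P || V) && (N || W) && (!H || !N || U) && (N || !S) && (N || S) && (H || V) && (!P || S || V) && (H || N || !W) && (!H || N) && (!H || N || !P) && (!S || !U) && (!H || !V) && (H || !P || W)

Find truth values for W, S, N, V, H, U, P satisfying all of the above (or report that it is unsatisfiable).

UNSATISFIABLE

Case H = True:
  (!U) forces U = False.
  (!H || S) forces S = True.
  (!H || !N || U) forces N = False.
  Clause (N || !S) is falsified — contradiction.
Case H = False:
  Clause (H) is falsified — contradiction.
Both cases fail, so the formula is unsatisfiable.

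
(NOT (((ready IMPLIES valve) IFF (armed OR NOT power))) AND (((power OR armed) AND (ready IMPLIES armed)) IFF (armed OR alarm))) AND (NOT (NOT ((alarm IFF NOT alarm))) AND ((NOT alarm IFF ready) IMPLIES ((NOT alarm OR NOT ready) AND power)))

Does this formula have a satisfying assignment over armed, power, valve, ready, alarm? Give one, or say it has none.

The formula is unsatisfiable.

The conjunct NOT (NOT ((alarm IFF NOT alarm))) is unsatisfiable on its own:
  alarm=F: evaluates to False.
  alarm=T: evaluates to False.
So the whole conjunction is unsatisfiable.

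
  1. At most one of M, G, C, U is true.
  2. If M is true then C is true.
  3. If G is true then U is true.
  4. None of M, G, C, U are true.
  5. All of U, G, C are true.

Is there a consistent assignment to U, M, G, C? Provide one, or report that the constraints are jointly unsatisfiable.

Unsatisfiable — no assignment works.

Case U = True:
  Constraint (4) is violated (U=T) — contradiction.
Case U = False:
  Constraint (5) is violated (U=F) — contradiction.
Both cases fail — unsatisfiable.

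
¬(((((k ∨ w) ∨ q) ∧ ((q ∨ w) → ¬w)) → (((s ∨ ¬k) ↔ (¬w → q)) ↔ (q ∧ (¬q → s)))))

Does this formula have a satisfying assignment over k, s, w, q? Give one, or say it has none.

k = True, s = False, w = False, q = False

  ¬(((((k ∨ w) ∨ q) ∧ ((q ∨ w) → ¬w)) → (((s ∨ ¬k) ↔ (¬w → q)) ↔ (q ∧ (¬q → s))))) = True
    (((k ∨ w) ∨ q) ∧ ((q ∨ w) → ¬w)) → (((s ∨ ¬k) ↔ (¬w → q)) ↔ (q ∧ (¬q → s))) = False
      ((k ∨ w) ∨ q) ∧ ((q ∨ w) → ¬w) = True
        (k ∨ w) ∨ q = True
          k ∨ w = True
        (q ∨ w) → ¬w = True
          q ∨ w = False
          ¬w = True
      ((s ∨ ¬k) ↔ (¬w → q)) ↔ (q ∧ (¬q → s)) = False
        (s ∨ ¬k) ↔ (¬w → q) = True
          s ∨ ¬k = False
            ¬k = False
          ¬w → q = False
            ¬w = True
        q ∧ (¬q → s) = False
          ¬q → s = False
            ¬q = True
The formula evaluates to True.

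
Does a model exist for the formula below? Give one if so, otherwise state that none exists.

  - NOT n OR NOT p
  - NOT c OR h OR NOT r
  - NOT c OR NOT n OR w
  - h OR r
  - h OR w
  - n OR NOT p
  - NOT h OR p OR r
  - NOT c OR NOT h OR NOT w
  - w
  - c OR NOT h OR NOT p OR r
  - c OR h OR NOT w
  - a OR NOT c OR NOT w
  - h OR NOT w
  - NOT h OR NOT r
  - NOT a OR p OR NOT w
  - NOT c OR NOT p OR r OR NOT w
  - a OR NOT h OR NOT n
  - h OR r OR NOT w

No satisfying assignment exists.

Case w = True:
  (h OR NOT w) forces h = True.
  (NOT c OR NOT h OR NOT w) forces c = False.
  (NOT h OR NOT r) forces r = False.
  (NOT h OR p OR r) forces p = True.
  Clause (c OR NOT h OR NOT p OR r) is falsified — contradiction.
Case w = False:
  Clause (w) is falsified — contradiction.
Both cases fail, so the formula is unsatisfiable.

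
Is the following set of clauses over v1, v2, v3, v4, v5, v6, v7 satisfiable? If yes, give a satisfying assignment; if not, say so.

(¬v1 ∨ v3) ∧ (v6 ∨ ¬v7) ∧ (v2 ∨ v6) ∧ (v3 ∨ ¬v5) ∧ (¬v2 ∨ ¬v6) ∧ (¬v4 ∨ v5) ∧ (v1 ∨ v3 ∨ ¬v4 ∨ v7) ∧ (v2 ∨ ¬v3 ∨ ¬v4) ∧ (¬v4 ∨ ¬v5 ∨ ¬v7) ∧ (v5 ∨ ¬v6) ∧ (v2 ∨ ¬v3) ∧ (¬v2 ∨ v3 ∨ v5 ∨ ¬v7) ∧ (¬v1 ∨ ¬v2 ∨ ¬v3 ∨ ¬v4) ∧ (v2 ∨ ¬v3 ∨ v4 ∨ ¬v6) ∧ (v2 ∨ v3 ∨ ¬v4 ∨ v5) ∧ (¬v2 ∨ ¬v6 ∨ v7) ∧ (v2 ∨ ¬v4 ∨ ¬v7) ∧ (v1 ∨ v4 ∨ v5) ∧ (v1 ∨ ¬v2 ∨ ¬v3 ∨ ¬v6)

Set v1 = False.
Set v2 = True.
  then (¬v2 ∨ ¬v6) forces v6 = False.
  then (v6 ∨ ¬v7) forces v7 = False.
Try v3 = False:
  (v3 ∨ ¬v5) forces v5 = False.
  (¬v4 ∨ v5) forces v4 = False.
  clause (v1 ∨ v4 ∨ v5) is falsified — backtrack.
So v3 = True.
Set v4 = True.
  then (¬v4 ∨ v5) forces v5 = True.
All clauses satisfied.

v1=F, v2=T, v3=T, v4=T, v5=T, v6=F, v7=F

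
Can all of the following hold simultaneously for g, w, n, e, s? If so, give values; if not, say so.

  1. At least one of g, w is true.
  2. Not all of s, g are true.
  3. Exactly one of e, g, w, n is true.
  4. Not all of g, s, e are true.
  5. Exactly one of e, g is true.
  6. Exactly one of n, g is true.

g=T, w=F, n=F, e=F, s=F

  (1) {g, w}: 1 true — at least one ✓
  (2) {s, g}: 1/2 true — not all ✓
  (3) {e, g, w, n}: 1 true — exactly one ✓
  (4) {g, s, e}: 1/3 true — not all ✓
  (5) {e, g}: 1 true — exactly one ✓
  (6) {n, g}: 1 true — exactly one ✓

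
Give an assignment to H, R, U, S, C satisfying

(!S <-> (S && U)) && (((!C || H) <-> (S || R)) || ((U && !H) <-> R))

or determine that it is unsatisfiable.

H = True; R = False; U = False; S = True; C = False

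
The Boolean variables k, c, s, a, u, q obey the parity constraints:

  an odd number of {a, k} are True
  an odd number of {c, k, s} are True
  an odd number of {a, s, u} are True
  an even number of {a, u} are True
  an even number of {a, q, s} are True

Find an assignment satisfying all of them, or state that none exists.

k=T; c=T; s=T; a=F; u=F; q=T

{a, k}: 1 true → odd ✓
{c, k, s}: 3 true → odd ✓
{a, s, u}: 1 true → odd ✓
{a, u}: 0 true → even ✓
{a, q, s}: 2 true → even ✓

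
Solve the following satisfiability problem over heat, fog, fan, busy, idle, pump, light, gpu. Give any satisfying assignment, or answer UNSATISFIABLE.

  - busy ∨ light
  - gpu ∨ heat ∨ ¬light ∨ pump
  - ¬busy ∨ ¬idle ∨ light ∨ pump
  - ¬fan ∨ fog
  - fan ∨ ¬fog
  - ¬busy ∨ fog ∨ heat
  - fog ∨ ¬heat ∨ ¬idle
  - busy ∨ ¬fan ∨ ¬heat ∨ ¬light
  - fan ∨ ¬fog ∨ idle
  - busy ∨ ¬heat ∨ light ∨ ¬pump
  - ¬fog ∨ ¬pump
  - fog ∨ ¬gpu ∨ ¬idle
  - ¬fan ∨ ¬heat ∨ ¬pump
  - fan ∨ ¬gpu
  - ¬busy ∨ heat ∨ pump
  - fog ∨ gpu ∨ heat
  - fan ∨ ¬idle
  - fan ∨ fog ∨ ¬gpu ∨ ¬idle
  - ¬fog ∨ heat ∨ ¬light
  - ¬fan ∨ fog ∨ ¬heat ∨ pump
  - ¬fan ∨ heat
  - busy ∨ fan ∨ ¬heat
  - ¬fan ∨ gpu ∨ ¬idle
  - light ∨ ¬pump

heat=T, fog=T, fan=T, busy=T, idle=F, pump=F, light=F, gpu=F

Set heat = True.
Set fog = True.
  then (fan ∨ ¬fog) forces fan = True.
  then (¬fog ∨ ¬pump) forces pump = False.
Try busy = False:
  (busy ∨ light) forces light = True.
  clause (busy ∨ ¬fan ∨ ¬heat ∨ ¬light) is falsified — backtrack.
So busy = True.
Set idle = False.
Set light = False.
Set gpu = False.
All clauses satisfied.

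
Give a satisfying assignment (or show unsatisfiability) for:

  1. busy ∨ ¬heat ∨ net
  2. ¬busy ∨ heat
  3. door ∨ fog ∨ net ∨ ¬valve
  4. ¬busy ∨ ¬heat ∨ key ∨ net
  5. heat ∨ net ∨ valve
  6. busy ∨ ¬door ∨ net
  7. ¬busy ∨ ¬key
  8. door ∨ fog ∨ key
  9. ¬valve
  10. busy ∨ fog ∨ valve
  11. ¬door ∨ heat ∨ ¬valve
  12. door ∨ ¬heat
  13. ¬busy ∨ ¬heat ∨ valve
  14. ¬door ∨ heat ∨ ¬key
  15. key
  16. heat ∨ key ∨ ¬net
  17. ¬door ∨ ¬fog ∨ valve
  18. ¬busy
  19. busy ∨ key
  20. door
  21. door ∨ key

No satisfying assignment exists.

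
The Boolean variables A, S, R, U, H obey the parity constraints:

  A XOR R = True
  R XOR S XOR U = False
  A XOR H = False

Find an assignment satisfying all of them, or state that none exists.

A = True, S = False, R = False, U = False, H = True

A XOR R = T XOR F = True ✓
R XOR S XOR U = F XOR F XOR F = False ✓
A XOR H = T XOR T = False ✓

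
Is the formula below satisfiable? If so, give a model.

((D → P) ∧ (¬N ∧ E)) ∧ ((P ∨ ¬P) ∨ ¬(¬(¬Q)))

D = False, N = False, P = False, Q = True, E = True

  (D → P) ∧ (¬N ∧ E) = True
    D → P = True
    ¬N ∧ E = True
      ¬N = True
  (P ∨ ¬P) ∨ ¬(¬(¬Q)) = True
    P ∨ ¬P = True
      ¬P = True
    ¬(¬(¬Q)) = False
      ¬(¬Q) = True
        ¬Q = False
Both conjuncts True, so the formula holds.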